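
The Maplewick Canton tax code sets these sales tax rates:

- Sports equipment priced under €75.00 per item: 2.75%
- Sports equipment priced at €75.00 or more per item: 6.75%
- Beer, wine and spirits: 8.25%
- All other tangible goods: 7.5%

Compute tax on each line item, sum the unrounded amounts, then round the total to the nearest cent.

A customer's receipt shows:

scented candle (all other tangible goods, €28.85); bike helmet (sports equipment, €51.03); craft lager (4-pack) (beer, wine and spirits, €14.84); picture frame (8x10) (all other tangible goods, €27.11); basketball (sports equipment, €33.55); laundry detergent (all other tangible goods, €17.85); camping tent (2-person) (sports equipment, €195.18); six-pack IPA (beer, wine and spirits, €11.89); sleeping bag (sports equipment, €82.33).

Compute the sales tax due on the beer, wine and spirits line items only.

Craft lager (4-pack) €14.84: beer, wine and spirits → 8.25% → €1.2243
Six-pack IPA €11.89: beer, wine and spirits → 8.25% → €0.980925
Tax on beer, wine and spirits: unrounded sum = €2.205225 → €2.21

€2.21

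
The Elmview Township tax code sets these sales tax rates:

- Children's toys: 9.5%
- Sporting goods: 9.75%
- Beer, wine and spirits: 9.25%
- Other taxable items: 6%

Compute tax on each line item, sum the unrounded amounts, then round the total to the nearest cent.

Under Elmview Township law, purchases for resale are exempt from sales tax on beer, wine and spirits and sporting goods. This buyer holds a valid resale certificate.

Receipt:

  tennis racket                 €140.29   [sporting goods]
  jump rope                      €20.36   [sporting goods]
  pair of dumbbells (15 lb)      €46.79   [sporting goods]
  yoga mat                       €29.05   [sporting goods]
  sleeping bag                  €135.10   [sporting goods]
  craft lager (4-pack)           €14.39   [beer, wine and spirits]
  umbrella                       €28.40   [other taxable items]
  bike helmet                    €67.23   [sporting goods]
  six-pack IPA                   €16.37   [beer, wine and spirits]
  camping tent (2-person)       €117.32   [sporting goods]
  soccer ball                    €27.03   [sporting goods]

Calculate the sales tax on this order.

€1.70

Tennis racket €140.29: sporting goods, buyer-exempt → 0% → €0.00
Jump rope €20.36: sporting goods, buyer-exempt → 0% → €0.00
Pair of dumbbells (15 lb) €46.79: sporting goods, buyer-exempt → 0% → €0.00
Yoga mat €29.05: sporting goods, buyer-exempt → 0% → €0.00
Sleeping bag €135.10: sporting goods, buyer-exempt → 0% → €0.00
Craft lager (4-pack) €14.39: beer, wine and spirits, buyer-exempt → 0% → €0.00
Umbrella €28.40: other taxable items → 6% → €1.704
Bike helmet €67.23: sporting goods, buyer-exempt → 0% → €0.00
Six-pack IPA €16.37: beer, wine and spirits, buyer-exempt → 0% → €0.00
Camping tent (2-person) €117.32: sporting goods, buyer-exempt → 0% → €0.00
Soccer ball €27.03: sporting goods, buyer-exempt → 0% → €0.00
Unrounded tax sum = €1.704 → €1.70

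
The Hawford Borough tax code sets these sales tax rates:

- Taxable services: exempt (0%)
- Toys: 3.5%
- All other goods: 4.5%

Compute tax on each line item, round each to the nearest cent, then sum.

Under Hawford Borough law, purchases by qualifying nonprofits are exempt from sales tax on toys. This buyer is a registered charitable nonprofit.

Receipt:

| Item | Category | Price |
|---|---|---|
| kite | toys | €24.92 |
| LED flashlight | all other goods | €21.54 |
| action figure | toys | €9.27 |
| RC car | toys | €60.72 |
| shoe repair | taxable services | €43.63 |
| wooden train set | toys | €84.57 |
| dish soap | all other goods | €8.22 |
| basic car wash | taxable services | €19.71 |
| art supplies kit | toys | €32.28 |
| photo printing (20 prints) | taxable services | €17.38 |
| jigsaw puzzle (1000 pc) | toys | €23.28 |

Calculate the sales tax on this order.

€1.34

Kite €24.92: toys, buyer-exempt → 0% → €0.00
LED flashlight €21.54: all other goods → 4.5% → €0.97
Action figure €9.27: toys, buyer-exempt → 0% → €0.00
RC car €60.72: toys, buyer-exempt → 0% → €0.00
Shoe repair €43.63: taxable services → 0% → €0.00
Wooden train set €84.57: toys, buyer-exempt → 0% → €0.00
Dish soap €8.22: all other goods → 4.5% → €0.37
Basic car wash €19.71: taxable services → 0% → €0.00
Art supplies kit €32.28: toys, buyer-exempt → 0% → €0.00
Photo printing (20 prints) €17.38: taxable services → 0% → €0.00
Jigsaw puzzle (1000 pc) €23.28: toys, buyer-exempt → 0% → €0.00
Total tax = €0.97 + €0.37 = €1.34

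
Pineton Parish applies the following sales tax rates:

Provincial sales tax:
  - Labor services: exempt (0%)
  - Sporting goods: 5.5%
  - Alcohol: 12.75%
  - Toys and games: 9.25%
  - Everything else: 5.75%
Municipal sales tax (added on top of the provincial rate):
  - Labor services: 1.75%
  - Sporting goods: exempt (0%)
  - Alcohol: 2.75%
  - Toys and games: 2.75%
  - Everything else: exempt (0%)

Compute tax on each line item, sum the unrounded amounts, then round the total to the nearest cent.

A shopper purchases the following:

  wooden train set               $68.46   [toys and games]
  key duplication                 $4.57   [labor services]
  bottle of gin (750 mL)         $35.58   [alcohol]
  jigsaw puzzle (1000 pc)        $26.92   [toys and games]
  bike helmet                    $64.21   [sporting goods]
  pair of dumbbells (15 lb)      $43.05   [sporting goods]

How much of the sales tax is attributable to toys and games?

$11.45

Wooden train set $68.46: toys and games → 9.25% + 2.75% municipal = 12% → $8.2152
Jigsaw puzzle (1000 pc) $26.92: toys and games → 9.25% + 2.75% municipal = 12% → $3.2304
Tax on toys and games: unrounded sum = $11.4456 → $11.45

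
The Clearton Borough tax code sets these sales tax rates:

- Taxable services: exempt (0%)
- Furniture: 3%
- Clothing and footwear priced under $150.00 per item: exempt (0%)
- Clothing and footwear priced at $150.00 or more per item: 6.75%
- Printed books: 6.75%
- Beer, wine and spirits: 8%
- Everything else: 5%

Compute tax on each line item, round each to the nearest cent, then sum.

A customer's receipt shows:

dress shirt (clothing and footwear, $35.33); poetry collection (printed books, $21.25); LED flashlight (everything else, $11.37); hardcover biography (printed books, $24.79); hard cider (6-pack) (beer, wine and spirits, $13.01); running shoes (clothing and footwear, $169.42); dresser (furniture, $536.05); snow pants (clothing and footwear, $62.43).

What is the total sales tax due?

Dress shirt $35.33: clothing and footwear, under $150.00 → 0% → $0.00
Poetry collection $21.25: printed books → 6.75% → $1.43
LED flashlight $11.37: everything else → 5% → $0.57
Hardcover biography $24.79: printed books → 6.75% → $1.67
Hard cider (6-pack) $13.01: beer, wine and spirits → 8% → $1.04
Running shoes $169.42: clothing and footwear, $150.00 or more → 6.75% → $11.44
Dresser $536.05: furniture → 3% → $16.08
Snow pants $62.43: clothing and footwear, under $150.00 → 0% → $0.00
Total tax = $1.43 + $0.57 + $1.67 + $1.04 + $11.44 + $16.08 = $32.23

$32.23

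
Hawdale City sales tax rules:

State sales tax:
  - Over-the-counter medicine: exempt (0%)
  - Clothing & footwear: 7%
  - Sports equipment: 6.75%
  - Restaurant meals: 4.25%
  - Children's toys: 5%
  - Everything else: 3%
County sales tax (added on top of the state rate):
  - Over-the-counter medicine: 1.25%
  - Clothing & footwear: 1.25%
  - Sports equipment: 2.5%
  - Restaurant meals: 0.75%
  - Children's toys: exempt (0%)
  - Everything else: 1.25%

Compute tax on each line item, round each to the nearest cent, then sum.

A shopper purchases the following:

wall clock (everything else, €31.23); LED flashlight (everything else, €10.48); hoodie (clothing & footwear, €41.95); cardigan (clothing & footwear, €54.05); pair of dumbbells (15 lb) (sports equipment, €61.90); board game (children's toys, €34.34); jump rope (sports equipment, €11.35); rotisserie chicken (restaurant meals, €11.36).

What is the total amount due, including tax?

€275.43

Wall clock €31.23: everything else → 3% + 1.25% county = 4.25% → €1.33
LED flashlight €10.48: everything else → 3% + 1.25% county = 4.25% → €0.45
Hoodie €41.95: clothing & footwear → 7% + 1.25% county = 8.25% → €3.46
Cardigan €54.05: clothing & footwear → 7% + 1.25% county = 8.25% → €4.46
Pair of dumbbells (15 lb) €61.90: sports equipment → 6.75% + 2.5% county = 9.25% → €5.73
Board game €34.34: children's toys → 5% + 0% county = 5% → €1.72
Jump rope €11.35: sports equipment → 6.75% + 2.5% county = 9.25% → €1.05
Rotisserie chicken €11.36: restaurant meals → 4.25% + 0.75% county = 5% → €0.57
Subtotal = €256.66; tax = €18.77; total due = €275.43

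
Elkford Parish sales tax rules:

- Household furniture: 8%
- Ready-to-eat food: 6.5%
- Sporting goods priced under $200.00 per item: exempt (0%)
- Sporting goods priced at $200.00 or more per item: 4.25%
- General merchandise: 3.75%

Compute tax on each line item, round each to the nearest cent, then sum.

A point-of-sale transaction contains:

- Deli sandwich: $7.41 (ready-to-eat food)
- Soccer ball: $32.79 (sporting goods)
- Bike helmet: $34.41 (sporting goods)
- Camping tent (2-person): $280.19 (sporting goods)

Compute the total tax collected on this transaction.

$12.39

Deli sandwich $7.41: ready-to-eat food → 6.5% → $0.48
Soccer ball $32.79: sporting goods, under $200.00 → 0% → $0.00
Bike helmet $34.41: sporting goods, under $200.00 → 0% → $0.00
Camping tent (2-person) $280.19: sporting goods, $200.00 or more → 4.25% → $11.91
Total tax = $0.48 + $11.91 = $12.39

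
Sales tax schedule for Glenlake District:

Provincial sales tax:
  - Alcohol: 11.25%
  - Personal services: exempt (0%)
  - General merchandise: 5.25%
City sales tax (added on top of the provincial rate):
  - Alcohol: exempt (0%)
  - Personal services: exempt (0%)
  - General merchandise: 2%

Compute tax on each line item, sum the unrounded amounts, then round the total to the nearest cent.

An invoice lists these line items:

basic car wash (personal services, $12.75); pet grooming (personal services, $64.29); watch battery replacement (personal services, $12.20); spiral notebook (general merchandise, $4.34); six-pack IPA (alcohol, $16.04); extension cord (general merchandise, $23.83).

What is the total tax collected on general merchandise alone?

Spiral notebook $4.34: general merchandise → 5.25% + 2% city = 7.25% → $0.31465
Extension cord $23.83: general merchandise → 5.25% + 2% city = 7.25% → $1.727675
Tax on general merchandise: unrounded sum = $2.042325 → $2.04

$2.04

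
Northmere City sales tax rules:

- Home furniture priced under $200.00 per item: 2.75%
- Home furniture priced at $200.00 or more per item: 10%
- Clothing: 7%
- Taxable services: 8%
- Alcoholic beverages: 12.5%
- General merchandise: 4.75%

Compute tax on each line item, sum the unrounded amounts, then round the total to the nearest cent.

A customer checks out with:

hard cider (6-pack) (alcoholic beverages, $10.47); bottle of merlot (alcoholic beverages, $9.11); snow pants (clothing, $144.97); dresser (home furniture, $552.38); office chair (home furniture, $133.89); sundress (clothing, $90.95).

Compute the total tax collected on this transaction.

Hard cider (6-pack) $10.47: alcoholic beverages → 12.5% → $1.30875
Bottle of merlot $9.11: alcoholic beverages → 12.5% → $1.13875
Snow pants $144.97: clothing → 7% → $10.1479
Dresser $552.38: home furniture, $200.00 or more → 10% → $55.238
Office chair $133.89: home furniture, under $200.00 → 2.75% → $3.681975
Sundress $90.95: clothing → 7% → $6.3665
Unrounded tax sum = $77.881875 → $77.88

$77.88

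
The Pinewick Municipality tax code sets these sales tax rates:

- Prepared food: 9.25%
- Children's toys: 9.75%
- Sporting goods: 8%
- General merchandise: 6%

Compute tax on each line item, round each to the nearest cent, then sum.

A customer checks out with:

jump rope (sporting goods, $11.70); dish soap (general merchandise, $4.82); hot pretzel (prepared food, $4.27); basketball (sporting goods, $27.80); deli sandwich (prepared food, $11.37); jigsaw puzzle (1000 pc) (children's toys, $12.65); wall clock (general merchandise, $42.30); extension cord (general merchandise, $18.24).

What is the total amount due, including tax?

$142.90

Jump rope $11.70: sporting goods → 8% → $0.94
Dish soap $4.82: general merchandise → 6% → $0.29
Hot pretzel $4.27: prepared food → 9.25% → $0.39
Basketball $27.80: sporting goods → 8% → $2.22
Deli sandwich $11.37: prepared food → 9.25% → $1.05
Jigsaw puzzle (1000 pc) $12.65: children's toys → 9.75% → $1.23
Wall clock $42.30: general merchandise → 6% → $2.54
Extension cord $18.24: general merchandise → 6% → $1.09
Subtotal = $133.15; tax = $9.75; total due = $142.90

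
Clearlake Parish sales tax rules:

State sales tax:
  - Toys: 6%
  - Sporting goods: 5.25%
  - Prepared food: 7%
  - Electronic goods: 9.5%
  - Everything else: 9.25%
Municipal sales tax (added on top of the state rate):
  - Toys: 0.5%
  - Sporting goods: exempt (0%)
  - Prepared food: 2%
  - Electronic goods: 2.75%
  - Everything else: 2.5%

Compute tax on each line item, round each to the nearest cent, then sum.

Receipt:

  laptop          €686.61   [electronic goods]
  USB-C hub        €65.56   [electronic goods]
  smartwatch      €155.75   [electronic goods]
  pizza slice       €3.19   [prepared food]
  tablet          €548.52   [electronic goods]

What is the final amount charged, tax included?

Laptop €686.61: electronic goods → 9.5% + 2.75% municipal = 12.25% → €84.11
USB-C hub €65.56: electronic goods → 9.5% + 2.75% municipal = 12.25% → €8.03
Smartwatch €155.75: electronic goods → 9.5% + 2.75% municipal = 12.25% → €19.08
Pizza slice €3.19: prepared food → 7% + 2% municipal = 9% → €0.29
Tablet €548.52: electronic goods → 9.5% + 2.75% municipal = 12.25% → €67.19
Subtotal = €1459.63; tax = €178.70; total due = €1638.33

€1638.33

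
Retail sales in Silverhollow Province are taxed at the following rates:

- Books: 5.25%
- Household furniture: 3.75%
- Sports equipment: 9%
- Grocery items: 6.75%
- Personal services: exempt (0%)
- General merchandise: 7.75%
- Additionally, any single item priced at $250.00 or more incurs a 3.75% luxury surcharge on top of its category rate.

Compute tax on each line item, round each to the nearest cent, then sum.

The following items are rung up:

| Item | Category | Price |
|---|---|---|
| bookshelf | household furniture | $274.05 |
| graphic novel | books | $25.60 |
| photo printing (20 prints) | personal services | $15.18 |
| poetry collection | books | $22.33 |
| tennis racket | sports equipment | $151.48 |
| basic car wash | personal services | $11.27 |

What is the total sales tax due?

$36.69

Bookshelf $274.05: household furniture → 3.75% + 3.75% surcharge = 7.5% → $20.55
Graphic novel $25.60: books → 5.25% → $1.34
Photo printing (20 prints) $15.18: personal services → 0% → $0.00
Poetry collection $22.33: books → 5.25% → $1.17
Tennis racket $151.48: sports equipment → 9% → $13.63
Basic car wash $11.27: personal services → 0% → $0.00
Total tax = $20.55 + $1.34 + $1.17 + $13.63 = $36.69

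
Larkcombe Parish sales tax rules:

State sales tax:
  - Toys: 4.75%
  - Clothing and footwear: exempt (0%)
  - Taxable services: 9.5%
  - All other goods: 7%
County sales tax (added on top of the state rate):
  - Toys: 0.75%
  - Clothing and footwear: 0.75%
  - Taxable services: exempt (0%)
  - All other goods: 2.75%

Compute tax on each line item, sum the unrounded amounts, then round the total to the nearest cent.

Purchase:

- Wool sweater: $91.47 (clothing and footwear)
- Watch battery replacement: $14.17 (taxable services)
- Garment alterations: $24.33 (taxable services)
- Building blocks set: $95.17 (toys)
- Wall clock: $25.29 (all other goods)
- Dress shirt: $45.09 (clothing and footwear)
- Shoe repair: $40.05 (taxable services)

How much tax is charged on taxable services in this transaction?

Watch battery replacement $14.17: taxable services → 9.5% + 0% county = 9.5% → $1.34615
Garment alterations $24.33: taxable services → 9.5% + 0% county = 9.5% → $2.31135
Shoe repair $40.05: taxable services → 9.5% + 0% county = 9.5% → $3.80475
Tax on taxable services: unrounded sum = $7.46225 → $7.46

$7.46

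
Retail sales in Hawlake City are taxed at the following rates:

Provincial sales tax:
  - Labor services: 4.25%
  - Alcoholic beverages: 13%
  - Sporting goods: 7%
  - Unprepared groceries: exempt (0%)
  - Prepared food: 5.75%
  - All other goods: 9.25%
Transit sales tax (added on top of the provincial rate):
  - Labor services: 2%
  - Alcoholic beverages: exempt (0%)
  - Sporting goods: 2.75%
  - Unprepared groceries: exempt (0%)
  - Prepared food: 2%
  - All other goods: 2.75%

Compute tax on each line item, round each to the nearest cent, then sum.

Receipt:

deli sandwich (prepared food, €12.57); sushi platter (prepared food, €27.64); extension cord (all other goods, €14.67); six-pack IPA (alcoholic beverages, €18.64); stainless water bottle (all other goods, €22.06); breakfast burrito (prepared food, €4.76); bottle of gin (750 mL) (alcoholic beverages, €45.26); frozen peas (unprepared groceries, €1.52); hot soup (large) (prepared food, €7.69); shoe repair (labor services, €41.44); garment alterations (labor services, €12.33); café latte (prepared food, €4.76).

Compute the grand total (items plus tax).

Deli sandwich €12.57: prepared food → 5.75% + 2% transit = 7.75% → €0.97
Sushi platter €27.64: prepared food → 5.75% + 2% transit = 7.75% → €2.14
Extension cord €14.67: all other goods → 9.25% + 2.75% transit = 12% → €1.76
Six-pack IPA €18.64: alcoholic beverages → 13% + 0% transit = 13% → €2.42
Stainless water bottle €22.06: all other goods → 9.25% + 2.75% transit = 12% → €2.65
Breakfast burrito €4.76: prepared food → 5.75% + 2% transit = 7.75% → €0.37
Bottle of gin (750 mL) €45.26: alcoholic beverages → 13% + 0% transit = 13% → €5.88
Frozen peas €1.52: unprepared groceries → 0% + 0% transit = 0% → €0.00
Hot soup (large) €7.69: prepared food → 5.75% + 2% transit = 7.75% → €0.60
Shoe repair €41.44: labor services → 4.25% + 2% transit = 6.25% → €2.59
Garment alterations €12.33: labor services → 4.25% + 2% transit = 6.25% → €0.77
Café latte €4.76: prepared food → 5.75% + 2% transit = 7.75% → €0.37
Subtotal = €213.34; tax = €20.52; total due = €233.86

€233.86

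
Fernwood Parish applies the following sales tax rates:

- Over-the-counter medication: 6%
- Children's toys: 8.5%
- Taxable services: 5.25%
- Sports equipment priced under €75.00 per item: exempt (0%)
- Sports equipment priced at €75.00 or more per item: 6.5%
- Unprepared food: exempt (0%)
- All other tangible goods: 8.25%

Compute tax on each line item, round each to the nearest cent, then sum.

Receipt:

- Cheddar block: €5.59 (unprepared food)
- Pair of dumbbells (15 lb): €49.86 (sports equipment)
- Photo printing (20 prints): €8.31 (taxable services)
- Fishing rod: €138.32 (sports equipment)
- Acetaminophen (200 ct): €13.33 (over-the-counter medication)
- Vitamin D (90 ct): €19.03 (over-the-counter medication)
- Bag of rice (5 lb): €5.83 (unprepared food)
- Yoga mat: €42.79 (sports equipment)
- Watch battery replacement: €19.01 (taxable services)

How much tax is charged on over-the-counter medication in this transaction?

Acetaminophen (200 ct) €13.33: over-the-counter medication → 6% → €0.80
Vitamin D (90 ct) €19.03: over-the-counter medication → 6% → €1.14
Tax on over-the-counter medication = €0.80 + €1.14 = €1.94

€1.94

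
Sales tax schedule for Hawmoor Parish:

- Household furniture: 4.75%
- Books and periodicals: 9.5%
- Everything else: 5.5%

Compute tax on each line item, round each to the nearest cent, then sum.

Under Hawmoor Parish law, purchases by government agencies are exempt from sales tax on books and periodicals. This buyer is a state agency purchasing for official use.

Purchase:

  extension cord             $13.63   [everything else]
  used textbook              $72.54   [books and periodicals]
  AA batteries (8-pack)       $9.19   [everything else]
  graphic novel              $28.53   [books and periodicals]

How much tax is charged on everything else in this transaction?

$1.26

Extension cord $13.63: everything else → 5.5% → $0.75
AA batteries (8-pack) $9.19: everything else → 5.5% → $0.51
Tax on everything else = $0.75 + $0.51 = $1.26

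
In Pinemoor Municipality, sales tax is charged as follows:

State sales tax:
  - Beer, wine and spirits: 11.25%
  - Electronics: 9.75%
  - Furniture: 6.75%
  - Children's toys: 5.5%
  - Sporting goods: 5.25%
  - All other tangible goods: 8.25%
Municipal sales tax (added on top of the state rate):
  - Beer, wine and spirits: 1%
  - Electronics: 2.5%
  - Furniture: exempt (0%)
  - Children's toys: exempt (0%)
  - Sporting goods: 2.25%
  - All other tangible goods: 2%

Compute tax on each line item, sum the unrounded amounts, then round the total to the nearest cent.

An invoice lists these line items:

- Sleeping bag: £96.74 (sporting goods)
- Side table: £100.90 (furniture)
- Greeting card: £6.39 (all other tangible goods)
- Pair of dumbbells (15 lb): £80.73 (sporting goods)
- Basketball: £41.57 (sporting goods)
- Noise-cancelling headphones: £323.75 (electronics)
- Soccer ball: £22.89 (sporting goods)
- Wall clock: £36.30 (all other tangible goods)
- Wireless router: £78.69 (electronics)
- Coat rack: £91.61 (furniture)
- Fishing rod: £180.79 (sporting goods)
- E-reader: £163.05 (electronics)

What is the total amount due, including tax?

£1341.76

Sleeping bag £96.74: sporting goods → 5.25% + 2.25% municipal = 7.5% → £7.2555
Side table £100.90: furniture → 6.75% + 0% municipal = 6.75% → £6.81075
Greeting card £6.39: all other tangible goods → 8.25% + 2% municipal = 10.25% → £0.654975
Pair of dumbbells (15 lb) £80.73: sporting goods → 5.25% + 2.25% municipal = 7.5% → £6.05475
Basketball £41.57: sporting goods → 5.25% + 2.25% municipal = 7.5% → £3.11775
Noise-cancelling headphones £323.75: electronics → 9.75% + 2.5% municipal = 12.25% → £39.659375
Soccer ball £22.89: sporting goods → 5.25% + 2.25% municipal = 7.5% → £1.71675
Wall clock £36.30: all other tangible goods → 8.25% + 2% municipal = 10.25% → £3.72075
Wireless router £78.69: electronics → 9.75% + 2.5% municipal = 12.25% → £9.639525
Coat rack £91.61: furniture → 6.75% + 0% municipal = 6.75% → £6.183675
Fishing rod £180.79: sporting goods → 5.25% + 2.25% municipal = 7.5% → £13.55925
E-reader £163.05: electronics → 9.75% + 2.5% municipal = 12.25% → £19.973625
Subtotal = £1223.41; unrounded tax = £118.346675 → £118.35; total due = £1341.76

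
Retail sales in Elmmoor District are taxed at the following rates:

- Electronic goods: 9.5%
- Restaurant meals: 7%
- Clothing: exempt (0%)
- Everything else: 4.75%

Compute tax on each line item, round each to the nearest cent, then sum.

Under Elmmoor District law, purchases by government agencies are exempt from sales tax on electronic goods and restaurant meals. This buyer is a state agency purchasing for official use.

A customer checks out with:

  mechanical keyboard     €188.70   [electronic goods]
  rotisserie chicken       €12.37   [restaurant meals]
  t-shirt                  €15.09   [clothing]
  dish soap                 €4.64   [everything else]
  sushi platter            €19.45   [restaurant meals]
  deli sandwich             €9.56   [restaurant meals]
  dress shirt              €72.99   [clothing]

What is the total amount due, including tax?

Mechanical keyboard €188.70: electronic goods, buyer-exempt → 0% → €0.00
Rotisserie chicken €12.37: restaurant meals, buyer-exempt → 0% → €0.00
T-shirt €15.09: clothing → 0% → €0.00
Dish soap €4.64: everything else → 4.75% → €0.22
Sushi platter €19.45: restaurant meals, buyer-exempt → 0% → €0.00
Deli sandwich €9.56: restaurant meals, buyer-exempt → 0% → €0.00
Dress shirt €72.99: clothing → 0% → €0.00
Subtotal = €322.80; tax = €0.22; total due = €323.02

€323.02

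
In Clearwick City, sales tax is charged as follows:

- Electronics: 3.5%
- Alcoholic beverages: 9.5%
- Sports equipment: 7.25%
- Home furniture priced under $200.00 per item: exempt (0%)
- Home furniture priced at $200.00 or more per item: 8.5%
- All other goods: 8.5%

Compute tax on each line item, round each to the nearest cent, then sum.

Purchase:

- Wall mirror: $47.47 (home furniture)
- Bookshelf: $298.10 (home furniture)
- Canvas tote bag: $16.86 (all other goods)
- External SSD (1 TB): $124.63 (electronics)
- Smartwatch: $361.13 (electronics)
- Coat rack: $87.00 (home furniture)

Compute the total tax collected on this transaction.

Wall mirror $47.47: home furniture, under $200.00 → 0% → $0.00
Bookshelf $298.10: home furniture, $200.00 or more → 8.5% → $25.34
Canvas tote bag $16.86: all other goods → 8.5% → $1.43
External SSD (1 TB) $124.63: electronics → 3.5% → $4.36
Smartwatch $361.13: electronics → 3.5% → $12.64
Coat rack $87.00: home furniture, under $200.00 → 0% → $0.00
Total tax = $25.34 + $1.43 + $4.36 + $12.64 = $43.77

$43.77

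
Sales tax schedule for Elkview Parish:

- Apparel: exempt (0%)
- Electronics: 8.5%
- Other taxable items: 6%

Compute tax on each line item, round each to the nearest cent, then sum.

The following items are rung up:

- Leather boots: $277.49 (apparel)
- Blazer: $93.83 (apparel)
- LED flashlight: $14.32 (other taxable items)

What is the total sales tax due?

$0.86

Leather boots $277.49: apparel → 0% → $0.00
Blazer $93.83: apparel → 0% → $0.00
LED flashlight $14.32: other taxable items → 6% → $0.86
Total tax = $0.86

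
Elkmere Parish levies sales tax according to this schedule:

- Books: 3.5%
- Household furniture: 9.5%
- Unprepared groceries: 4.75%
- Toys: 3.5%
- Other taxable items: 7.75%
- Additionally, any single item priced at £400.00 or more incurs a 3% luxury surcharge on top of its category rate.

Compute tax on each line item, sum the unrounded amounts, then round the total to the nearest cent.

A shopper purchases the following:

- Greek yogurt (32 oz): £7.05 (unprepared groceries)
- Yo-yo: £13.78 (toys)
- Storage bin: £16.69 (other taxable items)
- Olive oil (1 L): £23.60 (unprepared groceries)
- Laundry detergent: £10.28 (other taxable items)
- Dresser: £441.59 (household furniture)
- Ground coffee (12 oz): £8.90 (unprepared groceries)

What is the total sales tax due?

£59.65

Greek yogurt (32 oz) £7.05: unprepared groceries → 4.75% → £0.334875
Yo-yo £13.78: toys → 3.5% → £0.4823
Storage bin £16.69: other taxable items → 7.75% → £1.293475
Olive oil (1 L) £23.60: unprepared groceries → 4.75% → £1.121
Laundry detergent £10.28: other taxable items → 7.75% → £0.7967
Dresser £441.59: household furniture → 9.5% + 3% surcharge = 12.5% → £55.19875
Ground coffee (12 oz) £8.90: unprepared groceries → 4.75% → £0.42275
Unrounded tax sum = £59.64985 → £59.65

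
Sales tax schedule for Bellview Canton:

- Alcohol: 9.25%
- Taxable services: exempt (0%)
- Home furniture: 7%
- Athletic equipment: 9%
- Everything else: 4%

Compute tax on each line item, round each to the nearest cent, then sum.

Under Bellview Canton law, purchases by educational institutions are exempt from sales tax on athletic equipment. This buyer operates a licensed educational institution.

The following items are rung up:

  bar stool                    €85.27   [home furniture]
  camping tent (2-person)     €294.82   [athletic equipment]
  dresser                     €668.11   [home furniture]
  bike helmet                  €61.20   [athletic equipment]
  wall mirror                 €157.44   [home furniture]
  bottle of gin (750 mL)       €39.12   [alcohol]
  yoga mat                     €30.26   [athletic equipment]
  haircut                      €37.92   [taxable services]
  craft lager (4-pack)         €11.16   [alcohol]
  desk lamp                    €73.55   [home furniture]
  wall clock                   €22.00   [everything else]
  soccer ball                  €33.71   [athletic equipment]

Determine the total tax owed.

Bar stool €85.27: home furniture → 7% → €5.97
Camping tent (2-person) €294.82: athletic equipment, buyer-exempt → 0% → €0.00
Dresser €668.11: home furniture → 7% → €46.77
Bike helmet €61.20: athletic equipment, buyer-exempt → 0% → €0.00
Wall mirror €157.44: home furniture → 7% → €11.02
Bottle of gin (750 mL) €39.12: alcohol → 9.25% → €3.62
Yoga mat €30.26: athletic equipment, buyer-exempt → 0% → €0.00
Haircut €37.92: taxable services → 0% → €0.00
Craft lager (4-pack) €11.16: alcohol → 9.25% → €1.03
Desk lamp €73.55: home furniture → 7% → €5.15
Wall clock €22.00: everything else → 4% → €0.88
Soccer ball €33.71: athletic equipment, buyer-exempt → 0% → €0.00
Total tax = €5.97 + €46.77 + €11.02 + €3.62 + €1.03 + €5.15 + €0.88 = €74.44

€74.44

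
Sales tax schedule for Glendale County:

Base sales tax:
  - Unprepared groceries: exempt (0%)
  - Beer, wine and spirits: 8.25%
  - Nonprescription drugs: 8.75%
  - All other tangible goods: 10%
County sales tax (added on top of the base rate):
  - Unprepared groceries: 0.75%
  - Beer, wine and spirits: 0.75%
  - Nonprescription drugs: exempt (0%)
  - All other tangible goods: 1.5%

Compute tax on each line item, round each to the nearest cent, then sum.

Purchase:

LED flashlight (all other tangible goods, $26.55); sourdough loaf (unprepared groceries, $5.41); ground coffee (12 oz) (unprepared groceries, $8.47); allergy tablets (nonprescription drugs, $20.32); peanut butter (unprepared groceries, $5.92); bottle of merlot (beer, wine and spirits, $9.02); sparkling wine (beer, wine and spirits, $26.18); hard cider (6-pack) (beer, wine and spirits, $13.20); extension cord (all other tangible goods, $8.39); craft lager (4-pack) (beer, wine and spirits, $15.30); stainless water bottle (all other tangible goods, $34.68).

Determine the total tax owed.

$15.66

LED flashlight $26.55: all other tangible goods → 10% + 1.5% county = 11.5% → $3.05
Sourdough loaf $5.41: unprepared groceries → 0% + 0.75% county = 0.75% → $0.04
Ground coffee (12 oz) $8.47: unprepared groceries → 0% + 0.75% county = 0.75% → $0.06
Allergy tablets $20.32: nonprescription drugs → 8.75% + 0% county = 8.75% → $1.78
Peanut butter $5.92: unprepared groceries → 0% + 0.75% county = 0.75% → $0.04
Bottle of merlot $9.02: beer, wine and spirits → 8.25% + 0.75% county = 9% → $0.81
Sparkling wine $26.18: beer, wine and spirits → 8.25% + 0.75% county = 9% → $2.36
Hard cider (6-pack) $13.20: beer, wine and spirits → 8.25% + 0.75% county = 9% → $1.19
Extension cord $8.39: all other tangible goods → 10% + 1.5% county = 11.5% → $0.96
Craft lager (4-pack) $15.30: beer, wine and spirits → 8.25% + 0.75% county = 9% → $1.38
Stainless water bottle $34.68: all other tangible goods → 10% + 1.5% county = 11.5% → $3.99
Total tax = $3.05 + $0.04 + $0.06 + $1.78 + $0.04 + $0.81 + $2.36 + $1.19 + $0.96 + $1.38 + $3.99 = $15.66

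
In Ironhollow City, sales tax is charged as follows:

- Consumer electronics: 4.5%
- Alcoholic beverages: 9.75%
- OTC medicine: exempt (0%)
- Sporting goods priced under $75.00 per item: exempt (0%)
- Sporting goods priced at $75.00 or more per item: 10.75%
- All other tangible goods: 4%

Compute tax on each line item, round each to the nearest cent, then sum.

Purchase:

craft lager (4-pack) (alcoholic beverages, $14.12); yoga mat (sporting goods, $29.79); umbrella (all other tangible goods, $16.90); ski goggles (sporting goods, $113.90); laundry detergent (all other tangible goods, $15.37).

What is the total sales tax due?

$14.91

Craft lager (4-pack) $14.12: alcoholic beverages → 9.75% → $1.38
Yoga mat $29.79: sporting goods, under $75.00 → 0% → $0.00
Umbrella $16.90: all other tangible goods → 4% → $0.68
Ski goggles $113.90: sporting goods, $75.00 or more → 10.75% → $12.24
Laundry detergent $15.37: all other tangible goods → 4% → $0.61
Total tax = $1.38 + $0.68 + $12.24 + $0.61 = $14.91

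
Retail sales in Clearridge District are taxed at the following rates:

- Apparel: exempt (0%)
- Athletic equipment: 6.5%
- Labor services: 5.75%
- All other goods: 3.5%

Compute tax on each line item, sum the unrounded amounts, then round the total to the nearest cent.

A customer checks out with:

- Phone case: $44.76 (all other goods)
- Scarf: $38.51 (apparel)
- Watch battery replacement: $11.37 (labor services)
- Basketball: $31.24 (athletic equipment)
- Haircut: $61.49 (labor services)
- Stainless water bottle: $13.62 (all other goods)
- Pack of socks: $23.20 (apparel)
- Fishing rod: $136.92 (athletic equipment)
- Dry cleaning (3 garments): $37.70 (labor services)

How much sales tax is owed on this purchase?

$19.33

Phone case $44.76: all other goods → 3.5% → $1.5666
Scarf $38.51: apparel → 0% → $0.00
Watch battery replacement $11.37: labor services → 5.75% → $0.653775
Basketball $31.24: athletic equipment → 6.5% → $2.0306
Haircut $61.49: labor services → 5.75% → $3.535675
Stainless water bottle $13.62: all other goods → 3.5% → $0.4767
Pack of socks $23.20: apparel → 0% → $0.00
Fishing rod $136.92: athletic equipment → 6.5% → $8.8998
Dry cleaning (3 garments) $37.70: labor services → 5.75% → $2.16775
Unrounded tax sum = $19.3309 → $19.33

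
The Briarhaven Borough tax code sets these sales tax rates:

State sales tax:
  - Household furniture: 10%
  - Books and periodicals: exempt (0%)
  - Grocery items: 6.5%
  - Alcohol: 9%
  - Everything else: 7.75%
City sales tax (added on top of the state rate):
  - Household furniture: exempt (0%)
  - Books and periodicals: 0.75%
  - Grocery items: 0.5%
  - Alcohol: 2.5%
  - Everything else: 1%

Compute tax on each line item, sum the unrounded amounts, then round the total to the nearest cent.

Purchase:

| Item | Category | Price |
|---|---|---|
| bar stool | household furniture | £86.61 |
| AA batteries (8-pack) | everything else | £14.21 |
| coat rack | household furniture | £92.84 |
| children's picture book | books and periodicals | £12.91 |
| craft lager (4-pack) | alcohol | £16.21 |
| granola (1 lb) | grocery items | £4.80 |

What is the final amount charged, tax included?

Bar stool £86.61: household furniture → 10% + 0% city = 10% → £8.661
AA batteries (8-pack) £14.21: everything else → 7.75% + 1% city = 8.75% → £1.243375
Coat rack £92.84: household furniture → 10% + 0% city = 10% → £9.284
Children's picture book £12.91: books and periodicals → 0% + 0.75% city = 0.75% → £0.096825
Craft lager (4-pack) £16.21: alcohol → 9% + 2.5% city = 11.5% → £1.86415
Granola (1 lb) £4.80: grocery items → 6.5% + 0.5% city = 7% → £0.336
Subtotal = £227.58; unrounded tax = £21.48535 → £21.49; total due = £249.07

£249.07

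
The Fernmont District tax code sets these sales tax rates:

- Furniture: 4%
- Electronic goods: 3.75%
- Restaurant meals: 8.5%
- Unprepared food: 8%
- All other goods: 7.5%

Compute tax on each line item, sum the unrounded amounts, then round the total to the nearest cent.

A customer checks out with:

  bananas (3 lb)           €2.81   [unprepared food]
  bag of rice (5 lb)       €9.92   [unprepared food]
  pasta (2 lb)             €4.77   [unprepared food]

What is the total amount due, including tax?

€18.90

Bananas (3 lb) €2.81: unprepared food → 8% → €0.2248
Bag of rice (5 lb) €9.92: unprepared food → 8% → €0.7936
Pasta (2 lb) €4.77: unprepared food → 8% → €0.3816
Subtotal = €17.50; unrounded tax = €1.40 → €1.40; total due = €18.90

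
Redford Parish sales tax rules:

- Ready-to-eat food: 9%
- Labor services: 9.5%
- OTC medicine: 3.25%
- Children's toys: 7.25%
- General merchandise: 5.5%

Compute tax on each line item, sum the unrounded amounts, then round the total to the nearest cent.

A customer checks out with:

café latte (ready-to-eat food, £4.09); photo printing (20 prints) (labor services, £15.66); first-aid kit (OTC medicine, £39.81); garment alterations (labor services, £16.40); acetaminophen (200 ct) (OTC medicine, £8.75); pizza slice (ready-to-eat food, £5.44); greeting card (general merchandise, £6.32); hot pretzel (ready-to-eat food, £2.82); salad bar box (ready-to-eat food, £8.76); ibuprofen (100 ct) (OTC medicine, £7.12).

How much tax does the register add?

Café latte £4.09: ready-to-eat food → 9% → £0.3681
Photo printing (20 prints) £15.66: labor services → 9.5% → £1.4877
First-aid kit £39.81: OTC medicine → 3.25% → £1.293825
Garment alterations £16.40: labor services → 9.5% → £1.558
Acetaminophen (200 ct) £8.75: OTC medicine → 3.25% → £0.284375
Pizza slice £5.44: ready-to-eat food → 9% → £0.4896
Greeting card £6.32: general merchandise → 5.5% → £0.3476
Hot pretzel £2.82: ready-to-eat food → 9% → £0.2538
Salad bar box £8.76: ready-to-eat food → 9% → £0.7884
Ibuprofen (100 ct) £7.12: OTC medicine → 3.25% → £0.2314
Unrounded tax sum = £7.1028 → £7.10

£7.10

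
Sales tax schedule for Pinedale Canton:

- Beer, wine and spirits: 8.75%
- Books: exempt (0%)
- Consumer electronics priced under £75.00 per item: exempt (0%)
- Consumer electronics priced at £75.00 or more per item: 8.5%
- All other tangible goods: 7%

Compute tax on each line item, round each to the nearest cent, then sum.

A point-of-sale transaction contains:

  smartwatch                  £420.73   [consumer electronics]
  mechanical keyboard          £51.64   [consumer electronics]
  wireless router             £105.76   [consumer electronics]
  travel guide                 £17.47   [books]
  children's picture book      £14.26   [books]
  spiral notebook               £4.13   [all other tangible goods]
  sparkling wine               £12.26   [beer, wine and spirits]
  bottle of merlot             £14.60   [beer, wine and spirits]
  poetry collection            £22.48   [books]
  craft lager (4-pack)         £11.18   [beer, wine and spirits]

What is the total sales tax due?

£48.37

Smartwatch £420.73: consumer electronics, £75.00 or more → 8.5% → £35.76
Mechanical keyboard £51.64: consumer electronics, under £75.00 → 0% → £0.00
Wireless router £105.76: consumer electronics, £75.00 or more → 8.5% → £8.99
Travel guide £17.47: books → 0% → £0.00
Children's picture book £14.26: books → 0% → £0.00
Spiral notebook £4.13: all other tangible goods → 7% → £0.29
Sparkling wine £12.26: beer, wine and spirits → 8.75% → £1.07
Bottle of merlot £14.60: beer, wine and spirits → 8.75% → £1.28
Poetry collection £22.48: books → 0% → £0.00
Craft lager (4-pack) £11.18: beer, wine and spirits → 8.75% → £0.98
Total tax = £35.76 + £8.99 + £0.29 + £1.07 + £1.28 + £0.98 = £48.37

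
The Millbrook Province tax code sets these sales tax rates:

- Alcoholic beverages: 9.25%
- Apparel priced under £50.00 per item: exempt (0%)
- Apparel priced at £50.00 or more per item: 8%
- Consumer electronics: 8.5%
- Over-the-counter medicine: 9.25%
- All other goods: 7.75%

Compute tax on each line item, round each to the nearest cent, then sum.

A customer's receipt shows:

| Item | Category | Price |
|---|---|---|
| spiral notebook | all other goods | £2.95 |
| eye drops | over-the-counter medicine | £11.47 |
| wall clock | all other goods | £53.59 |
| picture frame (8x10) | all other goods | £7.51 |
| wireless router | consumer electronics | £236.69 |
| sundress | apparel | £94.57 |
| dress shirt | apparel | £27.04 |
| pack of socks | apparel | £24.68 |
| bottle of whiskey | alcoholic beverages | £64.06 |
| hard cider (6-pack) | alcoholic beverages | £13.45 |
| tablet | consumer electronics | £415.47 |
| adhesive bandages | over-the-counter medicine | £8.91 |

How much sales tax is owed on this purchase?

Spiral notebook £2.95: all other goods → 7.75% → £0.23
Eye drops £11.47: over-the-counter medicine → 9.25% → £1.06
Wall clock £53.59: all other goods → 7.75% → £4.15
Picture frame (8x10) £7.51: all other goods → 7.75% → £0.58
Wireless router £236.69: consumer electronics → 8.5% → £20.12
Sundress £94.57: apparel, £50.00 or more → 8% → £7.57
Dress shirt £27.04: apparel, under £50.00 → 0% → £0.00
Pack of socks £24.68: apparel, under £50.00 → 0% → £0.00
Bottle of whiskey £64.06: alcoholic beverages → 9.25% → £5.93
Hard cider (6-pack) £13.45: alcoholic beverages → 9.25% → £1.24
Tablet £415.47: consumer electronics → 8.5% → £35.31
Adhesive bandages £8.91: over-the-counter medicine → 9.25% → £0.82
Total tax = £0.23 + £1.06 + £4.15 + £0.58 + £20.12 + £7.57 + £5.93 + £1.24 + £35.31 + £0.82 = £77.01

£77.01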